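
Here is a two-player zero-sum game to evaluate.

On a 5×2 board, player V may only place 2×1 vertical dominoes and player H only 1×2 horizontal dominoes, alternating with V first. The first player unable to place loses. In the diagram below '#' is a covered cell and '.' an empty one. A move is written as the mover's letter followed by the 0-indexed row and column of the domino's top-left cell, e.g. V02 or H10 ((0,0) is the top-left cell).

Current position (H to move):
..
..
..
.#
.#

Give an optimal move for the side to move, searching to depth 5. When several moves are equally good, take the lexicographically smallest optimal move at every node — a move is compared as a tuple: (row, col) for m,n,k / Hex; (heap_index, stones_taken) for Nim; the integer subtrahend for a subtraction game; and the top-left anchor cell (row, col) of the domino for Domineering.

H's best at [../../../.#/.#]: H10

[../../../.#/.#] H move#1: H00:-1/##/../../.#/.#, H10:+1/../##/../.#/.#*, H20:-1/../../##/.#/.#
[../##/../.#/.#] V move#2: V20:-1/../##/#./##/.#*, V30:-1/../##/../##/##
[../##/#./##/.#] H move#3: H00:+1/##/##/#./##/.#*
[##/##/#./##/.#] end (terminal -1, V#4); searched ../../../.#/.# to 5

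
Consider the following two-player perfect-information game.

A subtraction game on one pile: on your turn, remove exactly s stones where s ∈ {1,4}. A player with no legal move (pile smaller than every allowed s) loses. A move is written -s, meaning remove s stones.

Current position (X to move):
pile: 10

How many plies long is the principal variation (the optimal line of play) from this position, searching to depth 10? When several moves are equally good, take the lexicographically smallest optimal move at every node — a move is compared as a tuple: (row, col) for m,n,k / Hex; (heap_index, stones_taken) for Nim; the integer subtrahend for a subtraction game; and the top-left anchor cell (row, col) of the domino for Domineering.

ply 1, X at 10 | -1=-1→9*; -4=-1→6
ply 2, O at 9 | -1=-1→8; -4=+1→5*
ply 3, X at 5 | -1=-1→4*; -4=-1→1
ply 4, O at 4 | -1=-1→3; -4=+1→0*
ply 5: 0 is terminal -1 (X); from 10 depth 10

PV length from [10]: 4 plies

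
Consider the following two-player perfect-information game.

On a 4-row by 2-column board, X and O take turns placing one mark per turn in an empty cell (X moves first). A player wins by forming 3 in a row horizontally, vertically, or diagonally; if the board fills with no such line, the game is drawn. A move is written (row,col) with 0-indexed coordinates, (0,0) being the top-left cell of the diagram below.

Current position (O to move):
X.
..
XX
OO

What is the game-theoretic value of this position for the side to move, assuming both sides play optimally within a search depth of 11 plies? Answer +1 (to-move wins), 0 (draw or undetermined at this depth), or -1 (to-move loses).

[X./../XX/OO] O move#1: (0,1):-1/XO/../XX/OO, (1,0):+0/X./O./XX/OO*, (1,1):-1/X./.O/XX/OO
[X./O./XX/OO] X move#2: (0,1):+0/XX/O./XX/OO*, (1,1):+0/X./OX/XX/OO
[XX/O./XX/OO] O move#3: (1,1):+0/XX/OO/XX/OO*
[XX/OO/XX/OO] end (terminal +0, X#4); searched X./../XX/OO to 11

value(X./../XX/OO, O) = 0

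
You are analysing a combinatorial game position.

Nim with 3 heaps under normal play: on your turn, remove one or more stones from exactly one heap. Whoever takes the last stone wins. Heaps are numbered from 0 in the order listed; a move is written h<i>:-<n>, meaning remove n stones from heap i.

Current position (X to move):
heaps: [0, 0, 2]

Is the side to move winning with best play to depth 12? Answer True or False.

p1 X@[(0,0,2)]: h2:-1[(0,0,1)]-1 h2:-2[(0,0,0)]+1*
p2 O@[(0,0,0)] terminal -1; root [(0,0,2)] d12

X winning at [(0,0,2)]: True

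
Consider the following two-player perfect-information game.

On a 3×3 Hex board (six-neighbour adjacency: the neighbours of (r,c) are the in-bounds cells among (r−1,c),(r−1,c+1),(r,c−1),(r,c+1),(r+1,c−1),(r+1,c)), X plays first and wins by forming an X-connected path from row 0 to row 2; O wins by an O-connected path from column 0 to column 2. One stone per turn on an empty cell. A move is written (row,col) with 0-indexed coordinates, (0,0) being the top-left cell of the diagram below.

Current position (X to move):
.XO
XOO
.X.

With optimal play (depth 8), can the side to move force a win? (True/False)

X winning at [.XO/XOO/.X.]: True

[.XO/XOO/.X.] X move#1: (0,0):-1/XXO/XOO/.X., (2,0):+1/.XO/XOO/XX.*, (2,2):-1/.XO/XOO/.XX
[.XO/XOO/XX.] end (terminal -1, O#2); searched .XO/XOO/.X. to 8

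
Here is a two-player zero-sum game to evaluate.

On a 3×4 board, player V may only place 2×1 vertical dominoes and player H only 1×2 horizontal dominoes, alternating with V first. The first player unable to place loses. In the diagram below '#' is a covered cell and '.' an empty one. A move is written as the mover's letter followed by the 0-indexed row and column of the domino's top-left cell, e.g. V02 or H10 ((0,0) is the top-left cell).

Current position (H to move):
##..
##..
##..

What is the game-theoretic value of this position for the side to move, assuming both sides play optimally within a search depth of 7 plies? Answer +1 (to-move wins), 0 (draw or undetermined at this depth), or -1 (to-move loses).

p1 H@[##../##../##..]: H02[####/##../##..]-1 H12[##../####/##..]+1* H22[##../##../####]-1
p2 V@[##../####/##..] terminal -1; root [##../##../##..] d7

value(##../##../##.., H) = +1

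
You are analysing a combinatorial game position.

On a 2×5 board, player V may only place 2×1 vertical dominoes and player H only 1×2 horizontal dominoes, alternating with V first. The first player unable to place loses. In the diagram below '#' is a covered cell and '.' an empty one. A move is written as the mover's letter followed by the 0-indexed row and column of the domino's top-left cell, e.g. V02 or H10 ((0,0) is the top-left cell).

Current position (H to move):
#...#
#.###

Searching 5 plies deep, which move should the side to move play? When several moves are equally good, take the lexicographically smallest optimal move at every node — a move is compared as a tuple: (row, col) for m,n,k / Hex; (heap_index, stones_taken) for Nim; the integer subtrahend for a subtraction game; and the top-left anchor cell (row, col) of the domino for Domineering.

p1 H@[#...#/#.###]: H01[###.#/#.###]+1* H02[#.###/#.###]-1
p2 V@[###.#/#.###] terminal -1; root [#...#/#.###] d5

H's best at [#...#/#.###]: H01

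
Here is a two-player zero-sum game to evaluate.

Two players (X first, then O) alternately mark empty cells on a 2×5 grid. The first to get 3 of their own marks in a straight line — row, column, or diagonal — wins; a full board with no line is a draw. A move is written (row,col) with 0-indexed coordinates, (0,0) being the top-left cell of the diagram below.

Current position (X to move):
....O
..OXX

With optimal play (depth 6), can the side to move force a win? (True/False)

ply 1, X at ....O/..OXX | (0,0)=+0→X...O/..OXX*; (0,1)=+0→.X..O/..OXX; (0,2)=+0→..X.O/..OXX; (0,3)=+0→...XO/..OXX; (1,0)=+0→....O/X.OXX; (1,1)=+0→....O/.XOXX
ply 2, O at X...O/..OXX | (0,1)=+0→XO..O/..OXX*; (0,2)=+0→X.O.O/..OXX; (0,3)=+0→X..OO/..OXX; (1,0)=+0→X...O/O.OXX; (1,1)=+0→X...O/.OOXX
ply 3, X at XO..O/..OXX | (0,2)=+0→XOX.O/..OXX*; (0,3)=+0→XO.XO/..OXX; (1,0)=+0→XO..O/X.OXX; (1,1)=+0→XO..O/.XOXX
ply 4, O at XOX.O/..OXX | (0,3)=+0→XOXOO/..OXX*; (1,0)=+0→XOX.O/O.OXX; (1,1)=+0→XOX.O/.OOXX
ply 5, X at XOXOO/..OXX | (1,0)=+0→XOXOO/X.OXX*; (1,1)=+0→XOXOO/.XOXX
ply 6, O at XOXOO/X.OXX | (1,1)=+0→XOXOO/XOOXX*
ply 7: XOXOO/XOOXX is terminal +0 (X); from ....O/..OXX depth 6

X winning at [....O/..OXX]: False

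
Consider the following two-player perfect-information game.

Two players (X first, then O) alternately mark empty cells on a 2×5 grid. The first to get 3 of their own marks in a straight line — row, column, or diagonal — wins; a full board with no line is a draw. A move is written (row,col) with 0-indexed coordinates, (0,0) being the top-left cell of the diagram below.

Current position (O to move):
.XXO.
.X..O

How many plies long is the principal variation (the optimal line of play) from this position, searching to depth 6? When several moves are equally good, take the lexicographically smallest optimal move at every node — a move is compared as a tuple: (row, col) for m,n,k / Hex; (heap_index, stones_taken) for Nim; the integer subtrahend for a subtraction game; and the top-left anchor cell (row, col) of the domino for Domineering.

p1 O@[.XXO./.X..O]: (0,0)[OXXO./.X..O]-1* (0,4)[.XXOO/.X..O]-1 (1,0)[.XXO./OX..O]-1 (1,2)[.XXO./.XO.O]-1 (1,3)[.XXO./.X.OO]-1
p2 X@[OXXO./.X..O]: (0,4)[OXXOX/.X..O]+0 (1,0)[OXXO./XX..O]+0 (1,2)[OXXO./.XX.O]+1* (1,3)[OXXO./.X.XO]+0
p3 O@[OXXO./.XX.O]: (0,4)[OXXOO/.XX.O]-1* (1,0)[OXXO./OXX.O]-1 (1,3)[OXXO./.XXOO]-1
p4 X@[OXXOO/.XX.O]: (1,0)[OXXOO/XXX.O]+1* (1,3)[OXXOO/.XXXO]+1
p5 O@[OXXOO/XXX.O] terminal -1; root [.XXO./.X..O] d6

PV length from [.XXO./.X..O]: 4 plies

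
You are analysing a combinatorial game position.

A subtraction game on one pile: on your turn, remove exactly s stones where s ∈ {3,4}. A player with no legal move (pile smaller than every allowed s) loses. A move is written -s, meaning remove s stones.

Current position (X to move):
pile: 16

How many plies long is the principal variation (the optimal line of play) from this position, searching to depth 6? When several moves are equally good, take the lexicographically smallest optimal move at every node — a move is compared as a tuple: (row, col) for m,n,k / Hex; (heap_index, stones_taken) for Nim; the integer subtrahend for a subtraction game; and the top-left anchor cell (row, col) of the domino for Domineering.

p1 X@[16]: -3[13]-1* -4[12]-1
p2 O@[13]: -3[10]-1 -4[9]+1*
p3 X@[9]: -3[6]-1* -4[5]-1
p4 O@[6]: -3[3]-1 -4[2]+1*
p5 X@[2] terminal -1; root [16] d6

PV length from [16]: 4 plies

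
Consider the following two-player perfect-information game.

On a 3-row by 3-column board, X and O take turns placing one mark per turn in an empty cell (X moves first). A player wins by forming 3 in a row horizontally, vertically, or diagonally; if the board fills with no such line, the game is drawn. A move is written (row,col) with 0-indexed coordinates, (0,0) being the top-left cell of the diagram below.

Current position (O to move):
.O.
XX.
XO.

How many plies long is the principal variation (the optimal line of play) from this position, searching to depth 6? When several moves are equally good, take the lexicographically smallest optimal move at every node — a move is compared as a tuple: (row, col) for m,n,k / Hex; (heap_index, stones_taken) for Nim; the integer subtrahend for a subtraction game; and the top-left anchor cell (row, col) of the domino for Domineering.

PV length from [.O./XX./XO.]: 2 plies

p1 O@[.O./XX./XO.]: (0,0)[OO./XX./XO.]-1* (0,2)[.OO/XX./XO.]-1 (1,2)[.O./XXO/XO.]-1 (2,2)[.O./XX./XOO]-1
p2 X@[OO./XX./XO.]: (0,2)[OOX/XX./XO.]+1* (1,2)[OO./XXX/XO.]+1 (2,2)[OO./XX./XOX]-1
p3 O@[OOX/XX./XO.] terminal -1; root [.O./XX./XO.] d6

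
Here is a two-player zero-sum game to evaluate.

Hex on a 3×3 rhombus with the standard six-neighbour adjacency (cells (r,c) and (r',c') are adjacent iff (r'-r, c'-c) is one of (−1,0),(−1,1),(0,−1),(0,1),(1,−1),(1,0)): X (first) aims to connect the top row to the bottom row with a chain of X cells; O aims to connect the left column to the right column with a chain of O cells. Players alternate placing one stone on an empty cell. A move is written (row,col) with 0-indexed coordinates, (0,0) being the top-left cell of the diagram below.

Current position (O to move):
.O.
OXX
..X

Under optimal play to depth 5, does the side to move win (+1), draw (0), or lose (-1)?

value(.O./OXX/..X, O) = +1

[.O./OXX/..X] O move#1: (0,0):-1/OO./OXX/..X, (0,2):+1/.OO/OXX/..X*, (2,0):-1/.O./OXX/O.X, (2,1):-1/.O./OXX/.OX
[.OO/OXX/..X] end (terminal -1, X#2); searched .O./OXX/..X to 5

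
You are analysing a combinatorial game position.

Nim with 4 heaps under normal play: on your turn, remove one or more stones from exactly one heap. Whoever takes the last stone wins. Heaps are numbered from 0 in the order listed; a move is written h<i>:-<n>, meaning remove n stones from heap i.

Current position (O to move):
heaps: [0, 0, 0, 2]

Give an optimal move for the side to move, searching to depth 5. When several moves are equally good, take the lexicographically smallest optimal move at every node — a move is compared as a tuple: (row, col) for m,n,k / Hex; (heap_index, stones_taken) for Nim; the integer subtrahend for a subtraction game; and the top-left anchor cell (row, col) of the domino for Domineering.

ply 1, O at (0,0,0,2) | h3:-1=-1→(0,0,0,1); h3:-2=+1→(0,0,0,0)*
ply 2: (0,0,0,0) is terminal -1 (X); from (0,0,0,2) depth 5

O's best at [(0,0,0,2)]: h3:-2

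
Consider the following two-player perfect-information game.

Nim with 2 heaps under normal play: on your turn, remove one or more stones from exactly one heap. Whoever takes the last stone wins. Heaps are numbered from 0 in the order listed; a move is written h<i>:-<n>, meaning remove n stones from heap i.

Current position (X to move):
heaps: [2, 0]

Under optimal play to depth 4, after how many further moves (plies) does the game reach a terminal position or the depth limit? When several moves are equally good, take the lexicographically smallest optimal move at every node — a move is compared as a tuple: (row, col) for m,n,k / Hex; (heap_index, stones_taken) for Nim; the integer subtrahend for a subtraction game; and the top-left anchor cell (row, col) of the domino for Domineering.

ply 1, X at (2,0) | h0:-1=-1→(1,0); h0:-2=+1→(0,0)*
ply 2: (0,0) is terminal -1 (O); from (2,0) depth 4

PV length from [(2,0)]: 1 ply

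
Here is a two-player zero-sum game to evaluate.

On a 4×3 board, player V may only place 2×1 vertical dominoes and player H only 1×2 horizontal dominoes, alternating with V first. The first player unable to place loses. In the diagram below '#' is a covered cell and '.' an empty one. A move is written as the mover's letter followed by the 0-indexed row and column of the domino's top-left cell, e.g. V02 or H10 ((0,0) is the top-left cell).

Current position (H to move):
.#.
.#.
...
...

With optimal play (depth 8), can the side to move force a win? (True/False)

p1 H@[.#./.#./.../...]: H20[.#./.#./##./...]-1* H21[.#./.#./.##/...]-1 H30[.#./.#./.../##.]-1 H31[.#./.#./.../.##]-1
p2 V@[.#./.#./##./...]: V00[##./##./##./...]+1* V02[.##/.##/##./...]+1 V12[.#./.##/###/...]+1 V22[.#./.#./###/..#]+1
p3 H@[##./##./##./...]: H30[##./##./##./##.]-1* H31[##./##./##./.##]-1
p4 V@[##./##./##./##.]: V02[###/###/##./##.]+1* V12[##./###/###/##.]+1 V22[##./##./###/###]+1
p5 H@[###/###/##./##.] terminal -1; root [.#./.#./.../...] d8

H winning at [.#./.#./.../...]: False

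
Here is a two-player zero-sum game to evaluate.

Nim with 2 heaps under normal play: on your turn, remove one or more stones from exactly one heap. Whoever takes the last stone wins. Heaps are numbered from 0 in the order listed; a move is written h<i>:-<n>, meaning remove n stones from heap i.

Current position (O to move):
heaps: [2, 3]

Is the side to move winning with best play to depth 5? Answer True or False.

O winning at [(2,3)]: True

[(2,3)] O move#1: h0:-1:-1/(1,3), h0:-2:-1/(0,3), h1:-1:+1/(2,2)*, h1:-2:-1/(2,1), h1:-3:-1/(2,0)
[(2,2)] X move#2: h0:-1:-1/(1,2)*, h0:-2:-1/(0,2), h1:-1:-1/(2,1), h1:-2:-1/(2,0)
[(1,2)] O move#3: h0:-1:-1/(0,2), h1:-1:+1/(1,1)*, h1:-2:-1/(1,0)
[(1,1)] X move#4: h0:-1:-1/(0,1)*, h1:-1:-1/(1,0)
[(0,1)] O move#5: h1:-1:+1/(0,0)*
[(0,0)] end (terminal -1, X#6); searched (2,3) to 5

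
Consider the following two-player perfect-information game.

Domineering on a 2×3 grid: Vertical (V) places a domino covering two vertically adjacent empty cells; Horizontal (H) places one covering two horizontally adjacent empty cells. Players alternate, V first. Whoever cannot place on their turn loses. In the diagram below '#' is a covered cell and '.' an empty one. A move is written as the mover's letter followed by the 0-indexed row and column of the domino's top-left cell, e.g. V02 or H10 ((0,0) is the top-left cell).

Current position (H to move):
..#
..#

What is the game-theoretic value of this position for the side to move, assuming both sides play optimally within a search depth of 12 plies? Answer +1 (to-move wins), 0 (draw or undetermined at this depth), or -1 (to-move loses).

[..#/..#] H move#1: H00:+1/###/..#*, H10:+1/..#/###
[###/..#] end (terminal -1, V#2); searched ..#/..# to 12

value(..#/..#, H) = +1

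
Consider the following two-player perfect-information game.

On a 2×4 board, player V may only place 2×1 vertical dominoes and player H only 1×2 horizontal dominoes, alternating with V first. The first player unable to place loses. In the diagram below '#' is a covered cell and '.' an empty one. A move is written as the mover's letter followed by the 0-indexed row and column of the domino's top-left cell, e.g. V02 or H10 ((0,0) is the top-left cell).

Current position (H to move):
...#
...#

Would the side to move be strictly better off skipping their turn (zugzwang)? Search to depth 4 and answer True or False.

p1 H@[...#/...#]: H00[##.#/...#]+1* H01[.###/...#]+1 H10[...#/##.#]+1 H11[...#/.###]+1
p2 V@[##.#/...#]: V02[####/..##]-1*
p3 H@[####/..##]: H10[####/####]+1*
p4 V@[####/####] terminal -1; root [...#/...#] d4
pass branch (V moves first from the same position):
  | p1 V@[...#/...#]: V00[#..#/#..#]-1 V01[.#.#/.#.#]+1* V02[..##/..##]-1
  | p2 H@[.#.#/.#.#] terminal -1; root [...#/...#] d4
H moving scores +1; H passing scores -1

zugzwang(...#/...#, H) = False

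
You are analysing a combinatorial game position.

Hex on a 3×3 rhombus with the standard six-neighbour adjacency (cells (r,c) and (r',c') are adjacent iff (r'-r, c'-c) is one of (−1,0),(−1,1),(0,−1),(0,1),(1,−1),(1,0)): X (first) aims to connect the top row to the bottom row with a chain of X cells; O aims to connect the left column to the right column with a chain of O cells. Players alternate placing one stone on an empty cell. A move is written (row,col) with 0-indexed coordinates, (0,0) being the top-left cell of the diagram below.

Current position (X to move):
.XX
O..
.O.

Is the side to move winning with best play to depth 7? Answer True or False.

[.XX/O../.O.] X move#1: (0,0):-1/XXX/O../.O.*, (1,1):-1/.XX/OX./.O., (1,2):-1/.XX/O.X/.O., (2,0):-1/.XX/O../XO., (2,2):-1/.XX/O../.OX
[XXX/O../.O.] O move#2: (1,1):+1/XXX/OO./.O.*, (1,2):+1/XXX/O.O/.O., (2,0):+1/XXX/O../OO., (2,2):+1/XXX/O../.OO
[XXX/OO./.O.] X move#3: (1,2):-1/XXX/OOX/.O.*, (2,0):-1/XXX/OO./XO., (2,2):-1/XXX/OO./.OX
[XXX/OOX/.O.] O move#4: (2,0):-1/XXX/OOX/OO., (2,2):+1/XXX/OOX/.OO*
[XXX/OOX/.OO] end (terminal -1, X#5); searched .XX/O../.O. to 7

X winning at [.XX/O../.O.]: False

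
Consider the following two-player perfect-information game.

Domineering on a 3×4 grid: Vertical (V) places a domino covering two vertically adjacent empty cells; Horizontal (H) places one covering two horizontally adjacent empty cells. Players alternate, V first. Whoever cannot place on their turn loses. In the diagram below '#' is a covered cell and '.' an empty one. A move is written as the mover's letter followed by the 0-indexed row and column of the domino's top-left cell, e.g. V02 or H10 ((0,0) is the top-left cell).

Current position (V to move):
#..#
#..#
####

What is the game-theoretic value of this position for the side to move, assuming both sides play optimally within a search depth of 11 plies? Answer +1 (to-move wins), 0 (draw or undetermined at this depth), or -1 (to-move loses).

value(#..#/#..#/####, V) = +1

p1 V@[#..#/#..#/####]: V01[##.#/##.#/####]+1* V02[#.##/#.##/####]+1
p2 H@[##.#/##.#/####] terminal -1; root [#..#/#..#/####] d11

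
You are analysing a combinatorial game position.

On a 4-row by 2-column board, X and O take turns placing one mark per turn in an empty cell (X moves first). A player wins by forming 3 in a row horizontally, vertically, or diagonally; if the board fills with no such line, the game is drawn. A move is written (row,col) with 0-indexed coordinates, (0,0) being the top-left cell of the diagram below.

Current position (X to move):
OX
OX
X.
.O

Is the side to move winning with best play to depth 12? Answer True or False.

X winning at [OX/OX/X./.O]: True

ply 1, X at OX/OX/X./.O | (2,1)=+1→OX/OX/XX/.O*; (3,0)=+0→OX/OX/X./XO
ply 2: OX/OX/XX/.O is terminal -1 (O); from OX/OX/X./.O depth 12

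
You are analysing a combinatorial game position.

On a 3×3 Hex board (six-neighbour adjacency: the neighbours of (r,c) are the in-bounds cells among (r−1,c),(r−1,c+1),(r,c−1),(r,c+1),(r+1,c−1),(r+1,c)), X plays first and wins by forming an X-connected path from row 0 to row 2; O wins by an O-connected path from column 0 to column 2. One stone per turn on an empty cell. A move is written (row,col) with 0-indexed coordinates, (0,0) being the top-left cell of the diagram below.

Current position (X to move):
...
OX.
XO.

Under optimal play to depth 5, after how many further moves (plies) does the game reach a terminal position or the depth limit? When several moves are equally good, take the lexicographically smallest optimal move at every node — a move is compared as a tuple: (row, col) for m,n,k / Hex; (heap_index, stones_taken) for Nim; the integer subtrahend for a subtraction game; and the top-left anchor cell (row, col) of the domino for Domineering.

ply 1, X at .../OX./XO. | (0,0)=+1→X../OX./XO.*; (0,1)=+1→.X./OX./XO.; (0,2)=+1→..X/OX./XO.; (1,2)=+1→.../OXX/XO.; (2,2)=+1→.../OX./XOX
ply 2, O at X../OX./XO. | (0,1)=-1→XO./OX./XO.*; (0,2)=-1→X.O/OX./XO.; (1,2)=-1→X../OXO/XO.; (2,2)=-1→X../OX./XOO
ply 3, X at XO./OX./XO. | (0,2)=+1→XOX/OX./XO.*; (1,2)=-1→XO./OXX/XO.; (2,2)=-1→XO./OX./XOX
ply 4: XOX/OX./XO. is terminal -1 (O); from .../OX./XO. depth 5

PV length from [.../OX./XO.]: 3 plies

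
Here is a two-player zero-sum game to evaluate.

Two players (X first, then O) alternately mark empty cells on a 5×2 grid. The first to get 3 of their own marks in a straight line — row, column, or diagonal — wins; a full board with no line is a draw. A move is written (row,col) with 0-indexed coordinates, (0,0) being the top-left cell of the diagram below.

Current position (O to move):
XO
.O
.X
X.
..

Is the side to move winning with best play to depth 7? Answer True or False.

O winning at [XO/.O/.X/X./..]: False

ply 1, O at XO/.O/.X/X./.. | (1,0)=+0→XO/OO/.X/X./..*; (2,0)=+0→XO/.O/OX/X./..; (3,1)=-1→XO/.O/.X/XO/..; (4,0)=+0→XO/.O/.X/X./O.; (4,1)=-1→XO/.O/.X/X./.O
ply 2, X at XO/OO/.X/X./.. | (2,0)=+0→XO/OO/XX/X./..*; (3,1)=+0→XO/OO/.X/XX/..; (4,0)=+0→XO/OO/.X/X./X.; (4,1)=+0→XO/OO/.X/X./.X
ply 3, O at XO/OO/XX/X./.. | (3,1)=-1→XO/OO/XX/XO/..; (4,0)=+0→XO/OO/XX/X./O.*; (4,1)=-1→XO/OO/XX/X./.O
ply 4, X at XO/OO/XX/X./O. | (3,1)=+0→XO/OO/XX/XX/O.*; (4,1)=+0→XO/OO/XX/X./OX
ply 5, O at XO/OO/XX/XX/O. | (4,1)=+0→XO/OO/XX/XX/OO*
ply 6: XO/OO/XX/XX/OO is terminal +0 (X); from XO/.O/.X/X./.. depth 7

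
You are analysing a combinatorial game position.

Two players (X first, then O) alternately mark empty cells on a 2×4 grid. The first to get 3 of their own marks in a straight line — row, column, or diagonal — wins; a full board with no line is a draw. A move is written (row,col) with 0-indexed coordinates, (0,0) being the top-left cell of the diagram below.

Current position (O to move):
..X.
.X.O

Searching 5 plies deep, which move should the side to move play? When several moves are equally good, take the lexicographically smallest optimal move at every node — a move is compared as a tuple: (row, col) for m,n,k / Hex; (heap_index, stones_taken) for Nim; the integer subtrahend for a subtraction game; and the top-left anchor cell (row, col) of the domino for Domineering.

[..X./.X.O] O move#1: (0,0):+0/O.X./.X.O*, (0,1):+0/.OX./.X.O, (0,3):+0/..XO/.X.O, (1,0):-1/..X./OX.O, (1,2):-1/..X./.XOO
[O.X./.X.O] X move#2: (0,1):+0/OXX./.X.O*, (0,3):+0/O.XX/.X.O, (1,0):+0/O.X./XX.O, (1,2):+0/O.X./.XXO
[OXX./.X.O] O move#3: (0,3):+0/OXXO/.X.O*, (1,0):-1/OXX./OX.O, (1,2):-1/OXX./.XOO
[OXXO/.X.O] X move#4: (1,0):+0/OXXO/XX.O*, (1,2):+0/OXXO/.XXO
[OXXO/XX.O] O move#5: (1,2):+0/OXXO/XXOO*
[OXXO/XXOO] end (terminal +0, X#6); searched ..X./.X.O to 5

O's best at [..X./.X.O]: (0,0)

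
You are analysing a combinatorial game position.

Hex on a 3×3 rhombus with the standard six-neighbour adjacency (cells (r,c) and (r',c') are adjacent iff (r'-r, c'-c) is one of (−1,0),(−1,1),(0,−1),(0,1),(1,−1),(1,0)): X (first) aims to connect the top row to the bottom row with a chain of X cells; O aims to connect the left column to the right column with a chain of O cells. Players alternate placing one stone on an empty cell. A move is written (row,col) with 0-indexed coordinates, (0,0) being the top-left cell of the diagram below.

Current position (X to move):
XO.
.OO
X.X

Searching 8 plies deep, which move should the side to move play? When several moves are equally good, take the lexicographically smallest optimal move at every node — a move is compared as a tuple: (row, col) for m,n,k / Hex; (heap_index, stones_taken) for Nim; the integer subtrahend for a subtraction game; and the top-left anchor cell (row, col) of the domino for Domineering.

X's best at [XO./.OO/X.X]: (1,0)

[XO./.OO/X.X] X move#1: (0,2):-1/XOX/.OO/X.X, (1,0):+1/XO./XOO/X.X*, (2,1):-1/XO./.OO/XXX
[XO./XOO/X.X] end (terminal -1, O#2); searched XO./.OO/X.X to 8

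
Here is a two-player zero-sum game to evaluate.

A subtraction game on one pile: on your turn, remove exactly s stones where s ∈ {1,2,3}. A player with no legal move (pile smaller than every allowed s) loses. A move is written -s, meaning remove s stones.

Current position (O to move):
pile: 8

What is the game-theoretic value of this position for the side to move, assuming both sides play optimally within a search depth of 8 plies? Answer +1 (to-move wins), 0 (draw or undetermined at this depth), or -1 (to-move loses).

ply 1, O at 8 | -1=-1→7*; -2=-1→6; -3=-1→5
ply 2, X at 7 | -1=-1→6; -2=-1→5; -3=+1→4*
ply 3, O at 4 | -1=-1→3*; -2=-1→2; -3=-1→1
ply 4, X at 3 | -1=-1→2; -2=-1→1; -3=+1→0*
ply 5: 0 is terminal -1 (O); from 8 depth 8

value(8, O) = -1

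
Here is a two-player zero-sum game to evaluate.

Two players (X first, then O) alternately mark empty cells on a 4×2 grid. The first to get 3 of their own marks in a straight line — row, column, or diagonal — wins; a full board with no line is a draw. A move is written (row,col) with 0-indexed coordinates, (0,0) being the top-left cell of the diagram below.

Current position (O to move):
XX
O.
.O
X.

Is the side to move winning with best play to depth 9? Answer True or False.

O winning at [XX/O./.O/X.]: False

ply 1, O at XX/O./.O/X. | (1,1)=+0→XX/OO/.O/X.*; (2,0)=+0→XX/O./OO/X.; (3,1)=+0→XX/O./.O/XO
ply 2, X at XX/OO/.O/X. | (2,0)=-1→XX/OO/XO/X.; (3,1)=+0→XX/OO/.O/XX*
ply 3, O at XX/OO/.O/XX | (2,0)=+0→XX/OO/OO/XX*
ply 4: XX/OO/OO/XX is terminal +0 (X); from XX/O./.O/X. depth 9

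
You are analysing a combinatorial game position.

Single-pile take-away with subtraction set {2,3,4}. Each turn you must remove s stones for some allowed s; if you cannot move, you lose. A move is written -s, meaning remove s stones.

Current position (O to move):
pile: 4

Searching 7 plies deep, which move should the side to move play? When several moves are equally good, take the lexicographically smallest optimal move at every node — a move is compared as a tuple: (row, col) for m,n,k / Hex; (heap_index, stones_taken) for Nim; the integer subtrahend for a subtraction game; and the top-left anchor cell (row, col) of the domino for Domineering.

ply 1, O at 4 | -2=-1→2; -3=+1→1*; -4=+1→0
ply 2: 1 is terminal -1 (X); from 4 depth 7

O's best at [4]: -3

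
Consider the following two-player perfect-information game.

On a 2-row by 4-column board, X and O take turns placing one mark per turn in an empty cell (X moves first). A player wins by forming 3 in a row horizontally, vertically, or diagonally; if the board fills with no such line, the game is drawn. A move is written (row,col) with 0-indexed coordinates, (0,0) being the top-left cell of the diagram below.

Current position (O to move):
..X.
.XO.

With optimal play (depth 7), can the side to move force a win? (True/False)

p1 O@[..X./.XO.]: (0,0)[O.X./.XO.]+0* (0,1)[.OX./.XO.]+0 (0,3)[..XO/.XO.]+0 (1,0)[..X./OXO.]-1 (1,3)[..X./.XOO]-1
p2 X@[O.X./.XO.]: (0,1)[OXX./.XO.]+0* (0,3)[O.XX/.XO.]+0 (1,0)[O.X./XXO.]+0 (1,3)[O.X./.XOX]+0
p3 O@[OXX./.XO.]: (0,3)[OXXO/.XO.]+0* (1,0)[OXX./OXO.]-1 (1,3)[OXX./.XOO]-1
p4 X@[OXXO/.XO.]: (1,0)[OXXO/XXO.]+0* (1,3)[OXXO/.XOX]+0
p5 O@[OXXO/XXO.]: (1,3)[OXXO/XXOO]+0*
p6 X@[OXXO/XXOO] terminal +0; root [..X./.XO.] d7

O winning at [..X./.XO.]: False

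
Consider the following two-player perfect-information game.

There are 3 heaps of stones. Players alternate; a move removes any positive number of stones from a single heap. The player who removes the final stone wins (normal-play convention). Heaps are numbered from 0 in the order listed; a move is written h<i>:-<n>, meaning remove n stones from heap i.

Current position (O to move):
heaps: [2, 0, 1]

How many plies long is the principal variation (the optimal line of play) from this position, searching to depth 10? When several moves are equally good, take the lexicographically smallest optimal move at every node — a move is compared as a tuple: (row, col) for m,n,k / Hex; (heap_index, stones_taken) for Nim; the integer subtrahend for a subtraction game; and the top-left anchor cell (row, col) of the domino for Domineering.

ply 1, O at (2,0,1) | h0:-1=+1→(1,0,1)*; h0:-2=-1→(0,0,1); h2:-1=-1→(2,0,0)
ply 2, X at (1,0,1) | h0:-1=-1→(0,0,1)*; h2:-1=-1→(1,0,0)
ply 3, O at (0,0,1) | h2:-1=+1→(0,0,0)*
ply 4: (0,0,0) is terminal -1 (X); from (2,0,1) depth 10

PV length from [(2,0,1)]: 3 plies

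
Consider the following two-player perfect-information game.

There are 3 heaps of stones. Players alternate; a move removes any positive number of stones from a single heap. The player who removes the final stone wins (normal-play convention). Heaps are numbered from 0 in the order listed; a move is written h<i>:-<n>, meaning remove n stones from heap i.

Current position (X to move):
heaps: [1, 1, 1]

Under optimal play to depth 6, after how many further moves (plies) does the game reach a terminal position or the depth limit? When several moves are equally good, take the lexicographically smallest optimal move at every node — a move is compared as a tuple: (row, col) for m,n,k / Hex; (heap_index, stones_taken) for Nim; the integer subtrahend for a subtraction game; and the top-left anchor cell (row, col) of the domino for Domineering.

ply 1, X at (1,1,1) | h0:-1=+1→(0,1,1)*; h1:-1=+1→(1,0,1); h2:-1=+1→(1,1,0)
ply 2, O at (0,1,1) | h1:-1=-1→(0,0,1)*; h2:-1=-1→(0,1,0)
ply 3, X at (0,0,1) | h2:-1=+1→(0,0,0)*
ply 4: (0,0,0) is terminal -1 (O); from (1,1,1) depth 6

PV length from [(1,1,1)]: 3 plies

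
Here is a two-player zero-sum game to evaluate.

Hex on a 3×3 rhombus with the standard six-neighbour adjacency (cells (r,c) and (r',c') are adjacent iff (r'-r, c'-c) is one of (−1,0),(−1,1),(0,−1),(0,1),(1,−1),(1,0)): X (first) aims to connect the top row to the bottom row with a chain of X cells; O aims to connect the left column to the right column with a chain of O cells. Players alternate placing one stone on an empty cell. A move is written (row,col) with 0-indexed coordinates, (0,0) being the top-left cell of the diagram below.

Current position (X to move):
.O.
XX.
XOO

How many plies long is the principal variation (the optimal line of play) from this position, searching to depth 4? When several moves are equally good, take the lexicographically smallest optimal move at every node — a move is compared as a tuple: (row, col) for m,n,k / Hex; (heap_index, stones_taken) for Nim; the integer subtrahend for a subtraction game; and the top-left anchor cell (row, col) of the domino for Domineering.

PV length from [.O./XX./XOO]: 1 ply

p1 X@[.O./XX./XOO]: (0,0)[XO./XX./XOO]+1* (0,2)[.OX/XX./XOO]+1 (1,2)[.O./XXX/XOO]+1
p2 O@[XO./XX./XOO] terminal -1; root [.O./XX./XOO] d4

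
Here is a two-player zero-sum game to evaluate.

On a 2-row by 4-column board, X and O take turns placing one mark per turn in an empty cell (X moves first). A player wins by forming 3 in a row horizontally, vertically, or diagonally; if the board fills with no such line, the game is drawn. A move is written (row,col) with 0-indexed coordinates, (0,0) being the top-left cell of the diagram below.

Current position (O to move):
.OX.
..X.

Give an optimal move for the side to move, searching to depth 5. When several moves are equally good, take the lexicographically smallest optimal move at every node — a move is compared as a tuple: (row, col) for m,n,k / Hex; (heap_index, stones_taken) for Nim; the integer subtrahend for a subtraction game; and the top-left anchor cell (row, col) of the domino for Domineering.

O's best at [.OX./..X.]: (1,0)

[.OX./..X.] O move#1: (0,0):-1/OOX./..X., (0,3):-1/.OXO/..X., (1,0):+0/.OX./O.X.*, (1,1):+0/.OX./.OX., (1,3):+0/.OX./..XO
[.OX./O.X.] X move#2: (0,0):+0/XOX./O.X.*, (0,3):+0/.OXX/O.X., (1,1):+0/.OX./OXX., (1,3):+0/.OX./O.XX
[XOX./O.X.] O move#3: (0,3):+0/XOXO/O.X.*, (1,1):+0/XOX./OOX., (1,3):+0/XOX./O.XO
[XOXO/O.X.] X move#4: (1,1):+0/XOXO/OXX.*, (1,3):+0/XOXO/O.XX
[XOXO/OXX.] O move#5: (1,3):+0/XOXO/OXXO*
[XOXO/OXXO] end (terminal +0, X#6); searched .OX./..X. to 5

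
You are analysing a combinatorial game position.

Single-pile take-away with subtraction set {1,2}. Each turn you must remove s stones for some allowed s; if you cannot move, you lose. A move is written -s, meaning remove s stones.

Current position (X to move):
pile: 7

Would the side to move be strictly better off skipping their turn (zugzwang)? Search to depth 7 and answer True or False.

p1 X@[7]: -1[6]+1* -2[5]-1
p2 O@[6]: -1[5]-1* -2[4]-1
p3 X@[5]: -1[4]-1 -2[3]+1*
p4 O@[3]: -1[2]-1* -2[1]-1
p5 X@[2]: -1[1]-1 -2[0]+1*
p6 O@[0] terminal -1; root [7] d7
pass branch (O moves first from the same position):
  | p1 O@[7]: -1[6]+1* -2[5]-1
  | p2 X@[6]: -1[5]-1* -2[4]-1
  | p3 O@[5]: -1[4]-1 -2[3]+1*
  | p4 X@[3]: -1[2]-1* -2[1]-1
  | p5 O@[2]: -1[1]-1 -2[0]+1*
  | p6 X@[0] terminal -1; root [7] d7
X moving scores +1; X passing scores -1

zugzwang(7, X) = False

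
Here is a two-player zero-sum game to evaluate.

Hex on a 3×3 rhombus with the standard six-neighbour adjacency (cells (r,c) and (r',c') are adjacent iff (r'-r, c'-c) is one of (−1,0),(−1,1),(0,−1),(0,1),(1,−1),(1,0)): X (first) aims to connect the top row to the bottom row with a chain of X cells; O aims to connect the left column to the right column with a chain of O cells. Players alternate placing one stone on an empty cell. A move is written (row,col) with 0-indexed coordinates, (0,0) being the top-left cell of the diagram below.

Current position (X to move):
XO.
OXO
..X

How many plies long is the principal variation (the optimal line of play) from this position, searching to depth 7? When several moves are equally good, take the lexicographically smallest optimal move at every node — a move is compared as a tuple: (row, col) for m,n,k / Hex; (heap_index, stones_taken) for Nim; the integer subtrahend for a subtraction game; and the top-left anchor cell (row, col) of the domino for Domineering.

PV length from [XO./OXO/..X]: 3 plies

p1 X@[XO./OXO/..X]: (0,2)[XOX/OXO/..X]+1* (2,0)[XO./OXO/X.X]-1 (2,1)[XO./OXO/.XX]-1
p2 O@[XOX/OXO/..X]: (2,0)[XOX/OXO/O.X]-1* (2,1)[XOX/OXO/.OX]-1
p3 X@[XOX/OXO/O.X]: (2,1)[XOX/OXO/OXX]+1*
p4 O@[XOX/OXO/OXX] terminal -1; root [XO./OXO/..X] d7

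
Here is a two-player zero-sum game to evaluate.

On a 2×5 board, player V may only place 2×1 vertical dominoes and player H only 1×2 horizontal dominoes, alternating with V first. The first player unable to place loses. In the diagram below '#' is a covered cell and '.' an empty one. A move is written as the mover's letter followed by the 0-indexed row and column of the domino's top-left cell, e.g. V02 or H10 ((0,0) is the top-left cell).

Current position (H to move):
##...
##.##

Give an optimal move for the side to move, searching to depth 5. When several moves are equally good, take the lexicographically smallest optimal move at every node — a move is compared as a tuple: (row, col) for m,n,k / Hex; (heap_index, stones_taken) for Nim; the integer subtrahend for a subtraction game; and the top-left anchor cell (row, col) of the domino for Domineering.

ply 1, H at ##.../##.## | H02=+1→####./##.##*; H03=-1→##.##/##.##
ply 2: ####./##.## is terminal -1 (V); from ##.../##.## depth 5

H's best at [##.../##.##]: H02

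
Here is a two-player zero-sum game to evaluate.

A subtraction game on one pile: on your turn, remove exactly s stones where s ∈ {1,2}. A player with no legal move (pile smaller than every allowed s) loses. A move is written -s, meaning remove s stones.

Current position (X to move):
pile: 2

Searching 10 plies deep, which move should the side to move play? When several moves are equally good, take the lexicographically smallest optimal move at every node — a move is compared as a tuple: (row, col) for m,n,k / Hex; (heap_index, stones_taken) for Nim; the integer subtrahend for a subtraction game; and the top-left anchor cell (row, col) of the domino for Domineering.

[2] X move#1: -1:-1/1, -2:+1/0*
[0] end (terminal -1, O#2); searched 2 to 10

X's best at [2]: -2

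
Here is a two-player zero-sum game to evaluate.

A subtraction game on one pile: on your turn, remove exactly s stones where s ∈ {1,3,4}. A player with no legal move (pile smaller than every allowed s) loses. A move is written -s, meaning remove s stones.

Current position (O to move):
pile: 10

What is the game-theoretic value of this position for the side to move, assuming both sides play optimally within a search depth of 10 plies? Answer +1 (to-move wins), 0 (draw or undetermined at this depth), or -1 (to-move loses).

p1 O@[10]: -1[9]+1* -3[7]+1 -4[6]-1
p2 X@[9]: -1[8]-1* -3[6]-1 -4[5]-1
p3 O@[8]: -1[7]+1* -3[5]-1 -4[4]-1
p4 X@[7]: -1[6]-1* -3[4]-1 -4[3]-1
p5 O@[6]: -1[5]-1 -3[3]-1 -4[2]+1*
p6 X@[2]: -1[1]-1*
p7 O@[1]: -1[0]+1*
p8 X@[0] terminal -1; root [10] d10

value(10, O) = +1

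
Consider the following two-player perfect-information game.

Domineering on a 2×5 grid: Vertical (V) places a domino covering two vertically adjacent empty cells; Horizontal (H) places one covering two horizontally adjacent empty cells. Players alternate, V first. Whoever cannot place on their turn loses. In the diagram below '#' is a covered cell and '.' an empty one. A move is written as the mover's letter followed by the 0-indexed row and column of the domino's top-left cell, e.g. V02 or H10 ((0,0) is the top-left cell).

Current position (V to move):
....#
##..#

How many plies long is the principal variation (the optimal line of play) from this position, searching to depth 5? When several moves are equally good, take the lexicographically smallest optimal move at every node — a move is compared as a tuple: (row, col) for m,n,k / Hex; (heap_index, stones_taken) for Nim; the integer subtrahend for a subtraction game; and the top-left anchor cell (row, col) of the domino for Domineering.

ply 1, V at ....#/##..# | V02=+1→..#.#/###.#*; V03=-1→...##/##.##
ply 2, H at ..#.#/###.# | H00=-1→###.#/###.#*
ply 3, V at ###.#/###.# | V03=+1→#####/#####*
ply 4: #####/##### is terminal -1 (H); from ....#/##..# depth 5

PV length from [....#/##..#]: 3 plies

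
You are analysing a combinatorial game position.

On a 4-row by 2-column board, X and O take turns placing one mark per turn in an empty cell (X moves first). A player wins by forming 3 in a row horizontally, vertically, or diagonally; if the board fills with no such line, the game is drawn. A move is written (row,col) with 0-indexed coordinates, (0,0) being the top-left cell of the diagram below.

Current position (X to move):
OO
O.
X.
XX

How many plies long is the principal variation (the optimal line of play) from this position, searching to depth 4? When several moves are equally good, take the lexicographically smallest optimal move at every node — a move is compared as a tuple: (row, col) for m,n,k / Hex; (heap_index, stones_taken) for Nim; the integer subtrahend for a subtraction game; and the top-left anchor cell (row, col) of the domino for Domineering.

p1 X@[OO/O./X./XX]: (1,1)[OO/OX/X./XX]+0* (2,1)[OO/O./XX/XX]+0
p2 O@[OO/OX/X./XX]: (2,1)[OO/OX/XO/XX]+0*
p3 X@[OO/OX/XO/XX] terminal +0; root [OO/O./X./XX] d4

PV length from [OO/O./X./XX]: 2 plies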